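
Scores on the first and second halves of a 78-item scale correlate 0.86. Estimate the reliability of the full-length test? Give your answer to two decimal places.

0.92

r_full = 2(0.86) / (1 + 0.86)
r_full = 1.7200 / 1.8600 ≈ 0.9247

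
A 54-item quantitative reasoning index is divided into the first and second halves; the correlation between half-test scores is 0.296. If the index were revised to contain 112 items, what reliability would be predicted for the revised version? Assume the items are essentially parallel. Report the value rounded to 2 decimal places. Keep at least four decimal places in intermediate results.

Full-test reliability from the split-half r: r_full = 2(0.296)/(1 + 0.296) = 0.4568
Then adjust to 112 items: n = 112/54 = 2.0741
r_new = n·r_full / (1 + (n − 1)·r_full) = 0.9474 / 1.4906 ≈ 0.6356

0.64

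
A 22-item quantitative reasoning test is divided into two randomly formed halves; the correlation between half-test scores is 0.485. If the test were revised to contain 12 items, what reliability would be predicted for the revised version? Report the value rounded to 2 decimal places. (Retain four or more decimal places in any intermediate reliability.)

Spearman-Brown correction (n = 2): r_full = 2·0.485/(1 + 0.485) = 0.6532
Length factor from 22 to 12 items: n = 12/22 = 0.5455
r_new = n·r_full / (1 + (n − 1)·r_full) = 0.3563 / 0.7031 ≈ 0.5068

0.51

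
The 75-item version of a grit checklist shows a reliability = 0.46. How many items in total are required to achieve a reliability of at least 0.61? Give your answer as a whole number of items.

Spearman-Brown solved for the length factor n:
n = r*(1 − r) / [ r (1 − r*) ]
n = 0.61(1 − 0.46) / [0.46(1 − 0.61)]
n = 0.3294 / 0.1794 ≈ 1.8361
1.8361 × 75 = 137.71 → 138 items

138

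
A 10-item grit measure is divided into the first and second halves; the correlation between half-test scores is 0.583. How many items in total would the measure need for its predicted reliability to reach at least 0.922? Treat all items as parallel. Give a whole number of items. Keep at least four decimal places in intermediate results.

Corrected full-test reliability: r_full = 2 × 0.583 / (1 + 0.583) ≈ 0.7366
Solve Spearman-Brown for n: n = 0.922(1 − 0.7366) / [0.7366(1 − 0.922)] = 4.2269
Items = 4.2269 × 10 ≈ 42.27 → 43

43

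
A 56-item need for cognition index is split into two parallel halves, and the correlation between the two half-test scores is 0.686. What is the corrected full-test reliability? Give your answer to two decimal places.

0.81

Apply the Spearman-Brown correction with n = 2:
r_full = 2r_hh / (1 + r_hh) = 2 × 0.686 / (1 + 0.686)
r_full = 1.3720 / 1.6860 ≈ 0.8138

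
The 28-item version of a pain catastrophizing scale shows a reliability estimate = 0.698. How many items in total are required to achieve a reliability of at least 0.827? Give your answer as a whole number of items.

58

n = 0.827 × (1 − 0.698) / [ 0.698 × (1 − 0.827) ]
n = 0.249754 / 0.120754 ≈ 2.0683
2.0683 × 28 = 57.91 → 58 items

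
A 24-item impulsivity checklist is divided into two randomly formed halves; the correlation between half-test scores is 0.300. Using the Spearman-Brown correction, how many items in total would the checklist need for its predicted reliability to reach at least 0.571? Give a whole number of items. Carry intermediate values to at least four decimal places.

Corrected full-test reliability: r_full = 2 × 0.300 / (1 + 0.300) ≈ 0.4615
n = r_tgt(1 − r_full) / [r_full(1 − r_tgt)] = 0.571 × 0.5385 / (0.4615 × 0.429) ≈ 1.5531
Items = 1.5531 × 24 ≈ 37.27 → 38

38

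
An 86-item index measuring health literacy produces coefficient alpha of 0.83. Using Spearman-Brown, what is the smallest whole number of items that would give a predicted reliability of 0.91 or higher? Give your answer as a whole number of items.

n = [0.91 × 0.17] / [0.83 × 0.09]
n = 0.1547 / 0.0747 ≈ 2.0710
So the test needs 2.0710 × 86 ≈ 178.11 items; rounding up, 179.

179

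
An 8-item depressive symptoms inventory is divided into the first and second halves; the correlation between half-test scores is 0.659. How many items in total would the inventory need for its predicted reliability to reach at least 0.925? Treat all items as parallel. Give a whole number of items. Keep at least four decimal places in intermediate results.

26

r_full = 2(0.659)/(1 + 0.659) = 0.7945
Solve Spearman-Brown for n: n = 0.925(1 − 0.7945) / [0.7945(1 − 0.925)] = 3.1901
Items = 3.1901 × 8 ≈ 25.52 → 26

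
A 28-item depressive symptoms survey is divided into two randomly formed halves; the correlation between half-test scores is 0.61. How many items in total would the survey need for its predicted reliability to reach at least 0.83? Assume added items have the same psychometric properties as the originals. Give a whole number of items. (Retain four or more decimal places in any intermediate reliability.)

r_full = 2(0.61)/(1 + 0.61) = 0.7578
n = r_tgt(1 − r_full) / [r_full(1 − r_tgt)] = 0.83 × 0.2422 / (0.7578 × 0.17) ≈ 1.5604
Required items = 1.5604 × 28 = 43.69, so 44 items.

44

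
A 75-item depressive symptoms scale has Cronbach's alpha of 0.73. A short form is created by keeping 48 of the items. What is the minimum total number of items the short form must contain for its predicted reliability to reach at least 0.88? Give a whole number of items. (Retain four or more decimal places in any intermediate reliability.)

204

First, r for the 48-item form: n = 48/75 = 0.6400, so r_48 = 0.6400·0.73/(1 + (0.6400 − 1)·0.73) = 0.6337
Length factor from the short form to reach 0.88: n' = 0.88(1 − 0.6337) / [0.6337(1 − 0.88)] ≈ 4.2389
Items = 4.2389 × 48 ≈ 203.47 → 204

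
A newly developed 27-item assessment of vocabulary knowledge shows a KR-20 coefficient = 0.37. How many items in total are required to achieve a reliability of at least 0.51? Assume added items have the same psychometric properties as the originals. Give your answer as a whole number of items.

48

Invert Spearman-Brown to solve for n:
n = r*(1 − r) / [ r (1 − r*) ]
n = 0.51 × (1 − 0.37) / [ 0.37 × (1 − 0.51) ]
n = 0.3213 / 0.1813 ≈ 1.7722
1.7722 × 27 = 47.85 → 48 items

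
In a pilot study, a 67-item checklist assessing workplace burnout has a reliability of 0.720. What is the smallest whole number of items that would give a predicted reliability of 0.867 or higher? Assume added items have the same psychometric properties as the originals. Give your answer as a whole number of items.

n = [0.867 × 0.280] / [0.720 × 0.133]
n = 0.242760 / 0.095760 ≈ 2.5351
So the test needs 2.5351 × 67 ≈ 169.85 items; rounding up, 170.

170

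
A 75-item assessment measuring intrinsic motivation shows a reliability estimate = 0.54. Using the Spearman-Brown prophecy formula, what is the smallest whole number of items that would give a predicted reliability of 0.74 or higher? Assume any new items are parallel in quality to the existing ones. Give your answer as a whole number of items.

182

n = 0.74(1 − 0.54) / [0.54(1 − 0.74)]
  = 0.3404 / 0.1404 = 2.4245
Items needed = n × 75 = 2.4245 × 75 ≈ 181.84 → round up to 182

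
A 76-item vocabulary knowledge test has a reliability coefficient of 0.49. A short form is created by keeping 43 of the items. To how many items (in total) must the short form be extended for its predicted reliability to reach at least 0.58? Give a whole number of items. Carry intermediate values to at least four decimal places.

110

First, r for the 43-item form: n = 43/76 = 0.5658, so r_43 = 0.5658·0.49/(1 + (0.5658 − 1)·0.49) = 0.3522
Then solve for n' with r_old = 0.3522, r_target = 0.58: n' = 0.58(1 − 0.3522)/[0.3522(1 − 0.58)] = 2.5400
Total items = 2.5400 × 43 = 109.22, rounded up to 110.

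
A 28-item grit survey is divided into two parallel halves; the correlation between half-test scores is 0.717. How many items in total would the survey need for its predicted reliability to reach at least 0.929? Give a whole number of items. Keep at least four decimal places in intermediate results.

r_full = 2(0.717)/(1 + 0.717) = 0.8352
Solve Spearman-Brown for n: n = 0.929(1 − 0.8352) / [0.8352(1 − 0.929)] = 2.5818
Items = 2.5818 × 28 ≈ 72.29 → 73

73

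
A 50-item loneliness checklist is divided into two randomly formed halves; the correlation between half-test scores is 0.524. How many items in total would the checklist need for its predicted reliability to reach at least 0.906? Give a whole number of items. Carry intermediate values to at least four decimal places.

219

r_full = 2(0.524)/(1 + 0.524) = 0.6877
n = r_tgt(1 − r_full) / [r_full(1 − r_tgt)] = 0.906 × 0.3123 / (0.6877 × 0.094) ≈ 4.3770
Required items = 4.3770 × 50 = 218.85, so 219 items.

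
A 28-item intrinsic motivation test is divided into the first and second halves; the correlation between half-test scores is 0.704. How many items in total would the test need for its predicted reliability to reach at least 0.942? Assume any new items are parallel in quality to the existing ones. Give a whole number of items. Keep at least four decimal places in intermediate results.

96

Corrected full-test reliability: r_full = 2 × 0.704 / (1 + 0.704) ≈ 0.8263
n = r_tgt(1 − r_full) / [r_full(1 − r_tgt)] = 0.942 × 0.1737 / (0.8263 × 0.058) ≈ 3.4142
Required items = 3.4142 × 28 = 95.60, so 96 items.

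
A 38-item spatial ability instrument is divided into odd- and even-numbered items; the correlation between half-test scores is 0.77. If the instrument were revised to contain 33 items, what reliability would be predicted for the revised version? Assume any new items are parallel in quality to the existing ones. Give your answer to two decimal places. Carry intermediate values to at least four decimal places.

Spearman-Brown correction (n = 2): r_full = 2·0.77/(1 + 0.77) = 0.8701
Then adjust to 33 items: n = 33/38 = 0.8684
r_new = n·r_full / (1 + (n − 1)·r_full) = 0.7556 / 0.8855 ≈ 0.8533

0.85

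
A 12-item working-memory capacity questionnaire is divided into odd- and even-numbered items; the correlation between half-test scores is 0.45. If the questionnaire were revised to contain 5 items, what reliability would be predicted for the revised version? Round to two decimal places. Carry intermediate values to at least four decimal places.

Full-test reliability from the split-half r: r_full = 2(0.45)/(1 + 0.45) = 0.6207
Then adjust to 5 items: n = 5/12 = 0.4167
r_new = n·r_full / (1 + (n − 1)·r_full) = 0.2586 / 0.6379 ≈ 0.4054

0.41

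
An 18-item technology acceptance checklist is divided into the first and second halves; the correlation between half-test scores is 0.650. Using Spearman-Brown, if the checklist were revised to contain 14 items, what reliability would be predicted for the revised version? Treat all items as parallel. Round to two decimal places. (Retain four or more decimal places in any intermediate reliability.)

Full-test reliability from the split-half r: r_full = 2(0.650)/(1 + 0.650) = 0.7879
Then adjust to 14 items: n = 14/18 = 0.7778
r_new = n·r_full / (1 + (n − 1)·r_full) = 0.6128 / 0.8249 ≈ 0.7429

0.74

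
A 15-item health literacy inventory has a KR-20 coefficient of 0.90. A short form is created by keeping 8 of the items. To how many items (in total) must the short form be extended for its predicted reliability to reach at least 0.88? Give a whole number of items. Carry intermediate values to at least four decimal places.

First, r for the 8-item form: n = 8/15 = 0.5333, so r_8 = 0.5333·0.90/(1 + (0.5333 − 1)·0.90) = 0.8276
Length factor from the short form to reach 0.88: n' = 0.88(1 − 0.8276) / [0.8276(1 − 0.88)] ≈ 1.5276
Items = 1.5276 × 8 ≈ 12.22 → 13

13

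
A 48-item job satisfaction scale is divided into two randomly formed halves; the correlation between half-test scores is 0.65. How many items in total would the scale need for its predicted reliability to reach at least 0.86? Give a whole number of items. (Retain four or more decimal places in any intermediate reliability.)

80

r_full = 2(0.65)/(1 + 0.65) = 0.7879
Solve Spearman-Brown for n: n = 0.86(1 − 0.7879) / [0.7879(1 − 0.86)] = 1.6536
Required items = 1.6536 × 48 = 79.37, so 80 items.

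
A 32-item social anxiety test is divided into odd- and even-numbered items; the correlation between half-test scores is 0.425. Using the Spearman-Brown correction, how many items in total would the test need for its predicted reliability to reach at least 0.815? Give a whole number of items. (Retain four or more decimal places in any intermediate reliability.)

Corrected full-test reliability: r_full = 2 × 0.425 / (1 + 0.425) ≈ 0.5965
Solve Spearman-Brown for n: n = 0.815(1 − 0.5965) / [0.5965(1 − 0.815)] = 2.9800
Required items = 2.9800 × 32 = 95.36, so 96 items.

96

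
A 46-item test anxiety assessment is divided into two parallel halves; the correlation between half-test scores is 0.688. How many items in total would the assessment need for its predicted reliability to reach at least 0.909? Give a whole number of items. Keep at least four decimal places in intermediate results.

105

r_full = 2(0.688)/(1 + 0.688) = 0.8152
n = r_tgt(1 − r_full) / [r_full(1 − r_tgt)] = 0.909 × 0.1848 / (0.8152 × 0.091) ≈ 2.2644
Items = 2.2644 × 46 ≈ 104.16 → 105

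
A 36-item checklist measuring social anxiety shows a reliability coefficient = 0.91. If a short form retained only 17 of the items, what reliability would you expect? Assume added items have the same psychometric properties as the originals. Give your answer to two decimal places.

0.83

n = 17/36 = 0.4722
By Spearman-Brown, r_new = n r / (1 + (n − 1) r).
r_new = (0.4722 × 0.91) / (1 + (0.4722 − 1) × 0.91)
r_new = 0.4297 / 0.5197 ≈ 0.8268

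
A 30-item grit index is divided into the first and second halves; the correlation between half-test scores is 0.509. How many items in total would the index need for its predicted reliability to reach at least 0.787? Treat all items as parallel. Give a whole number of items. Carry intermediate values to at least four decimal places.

r_full = 2(0.509)/(1 + 0.509) = 0.6746
Solve Spearman-Brown for n: n = 0.787(1 − 0.6746) / [0.6746(1 − 0.787)] = 1.7822
Required items = 1.7822 × 30 = 53.47, so 54 items.

54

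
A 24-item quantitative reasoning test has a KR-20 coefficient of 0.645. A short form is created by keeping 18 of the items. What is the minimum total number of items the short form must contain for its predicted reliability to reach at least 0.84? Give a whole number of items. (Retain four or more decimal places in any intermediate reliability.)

Short-form reliability: n = 18/24 = 0.7500; r_18 = n·r/(1+(n−1)r) ≈ 0.5768
Then solve for n' with r_old = 0.5768, r_target = 0.84: n' = 0.84(1 − 0.5768)/[0.5768(1 − 0.84)] = 3.8519
Total items = 3.8519 × 18 = 69.33, rounded up to 70.

70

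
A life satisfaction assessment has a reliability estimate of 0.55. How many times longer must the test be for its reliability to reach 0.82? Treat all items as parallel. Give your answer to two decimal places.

n = 0.82(1 − 0.55) / [0.55(1 − 0.82)]
  = 0.3690 / 0.0990 = 3.7273

3.73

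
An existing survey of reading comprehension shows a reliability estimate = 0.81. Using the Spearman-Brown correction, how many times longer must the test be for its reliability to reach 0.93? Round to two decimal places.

n = 0.93(1 − 0.81) / [0.81(1 − 0.93)]
  = 0.1767 / 0.0567 = 3.1164

3.12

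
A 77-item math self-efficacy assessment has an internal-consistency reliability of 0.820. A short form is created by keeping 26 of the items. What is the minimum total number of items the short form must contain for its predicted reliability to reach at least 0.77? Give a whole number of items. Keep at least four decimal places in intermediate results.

Short-form reliability: n = 26/77 = 0.3377; r_26 = n·r/(1+(n−1)r) ≈ 0.6061
Then solve for n' with r_old = 0.6061, r_target = 0.77: n' = 0.77(1 − 0.6061)/[0.6061(1 − 0.77)] = 2.1757
Total items = 2.1757 × 26 = 56.57, rounded up to 57.

57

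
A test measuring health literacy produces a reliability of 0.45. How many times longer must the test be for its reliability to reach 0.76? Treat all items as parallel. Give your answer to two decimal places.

Invert Spearman-Brown to solve for n:
n = r*(1 − r) / [ r (1 − r*) ]
n = 0.76 × (1 − 0.45) / [ 0.45 × (1 − 0.76) ]
n = 0.4180 / 0.1080 ≈ 3.8704

3.87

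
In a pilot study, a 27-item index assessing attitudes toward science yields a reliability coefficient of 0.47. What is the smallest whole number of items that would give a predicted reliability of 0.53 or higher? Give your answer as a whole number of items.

Invert Spearman-Brown to solve for n:
n = r*(1 − r) / [ r (1 − r*) ]
n = 0.53(1 − 0.47) / [0.47(1 − 0.53)]
n = 0.2809 / 0.2209 ≈ 1.2716
So the test needs 1.2716 × 27 ≈ 34.33 items; rounding up, 35.

35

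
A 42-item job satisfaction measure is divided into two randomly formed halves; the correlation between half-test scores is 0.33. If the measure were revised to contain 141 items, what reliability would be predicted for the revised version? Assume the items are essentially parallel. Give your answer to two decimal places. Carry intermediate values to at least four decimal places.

0.77

Spearman-Brown correction (n = 2): r_full = 2·0.33/(1 + 0.33) = 0.4962
Length factor from 42 to 141 items: n = 141/42 = 3.3571
r_new = n·r_full / (1 + (n − 1)·r_full) = 1.6658 / 2.1696 ≈ 0.7678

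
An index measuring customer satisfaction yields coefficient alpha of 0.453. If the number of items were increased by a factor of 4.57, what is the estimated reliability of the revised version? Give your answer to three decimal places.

r_new = 4.57·0.453 / [1 + (4.57 − 1)·0.453]
     = 2.0702 / 2.6172 = 0.7910

0.791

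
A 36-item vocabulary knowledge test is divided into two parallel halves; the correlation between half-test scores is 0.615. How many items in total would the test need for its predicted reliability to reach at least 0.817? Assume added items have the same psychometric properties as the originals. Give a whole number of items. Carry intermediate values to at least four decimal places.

51

r_full = 2(0.615)/(1 + 0.615) = 0.7616
Solve Spearman-Brown for n: n = 0.817(1 − 0.7616) / [0.7616(1 − 0.817)] = 1.3975
Items = 1.3975 × 36 ≈ 50.31 → 51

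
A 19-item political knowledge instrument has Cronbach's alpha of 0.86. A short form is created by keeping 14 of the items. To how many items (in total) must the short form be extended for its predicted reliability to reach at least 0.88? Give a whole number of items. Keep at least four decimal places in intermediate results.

Short-form reliability: n = 14/19 = 0.7368; r_14 = n·r/(1+(n−1)r) ≈ 0.8190
Length factor from the short form to reach 0.88: n' = 0.88(1 − 0.8190) / [0.8190(1 − 0.88)] ≈ 1.6207
Items = 1.6207 × 14 ≈ 22.69 → 23

23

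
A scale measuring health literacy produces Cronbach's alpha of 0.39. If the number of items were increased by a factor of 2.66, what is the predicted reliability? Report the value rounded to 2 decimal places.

By Spearman-Brown, r_new = n r / (1 + (n − 1) r).
r_new = (2.66 × 0.39) / (1 + (2.66 − 1) × 0.39)
     = 1.0374 / 1.6474 = 0.6297

0.63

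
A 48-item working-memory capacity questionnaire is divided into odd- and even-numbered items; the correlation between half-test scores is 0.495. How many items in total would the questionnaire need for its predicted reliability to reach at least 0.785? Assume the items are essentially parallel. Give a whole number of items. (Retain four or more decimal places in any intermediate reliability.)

90

r_full = 2(0.495)/(1 + 0.495) = 0.6622
n = r_tgt(1 − r_full) / [r_full(1 − r_tgt)] = 0.785 × 0.3378 / (0.6622 × 0.215) ≈ 1.8625
Required items = 1.8625 × 48 = 89.40, so 90 items.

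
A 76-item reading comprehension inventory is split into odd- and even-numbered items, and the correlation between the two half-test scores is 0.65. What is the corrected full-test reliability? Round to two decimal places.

0.79

Each half is half the length of the full test, so the full test is n = 2 times a half.
r_full = 2(0.65) / (1 + 0.65)
       = 1.3000 / 1.6500 = 0.7879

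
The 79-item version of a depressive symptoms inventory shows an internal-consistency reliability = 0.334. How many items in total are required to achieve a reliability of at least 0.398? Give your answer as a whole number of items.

105

n = 0.398 × (1 − 0.334) / [ 0.334 × (1 − 0.398) ]
  = 0.265068 / 0.201068 = 1.3183
1.3183 × 79 = 104.15 → 105 items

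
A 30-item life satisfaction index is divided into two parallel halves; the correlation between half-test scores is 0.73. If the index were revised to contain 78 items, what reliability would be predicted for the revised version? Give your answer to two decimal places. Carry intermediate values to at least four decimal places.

Spearman-Brown correction (n = 2): r_full = 2·0.73/(1 + 0.73) = 0.8439
Length factor from 30 to 78 items: n = 78/30 = 2.6000
r_new = n·r_full / (1 + (n − 1)·r_full) = 2.1941 / 2.3502 ≈ 0.9336

0.93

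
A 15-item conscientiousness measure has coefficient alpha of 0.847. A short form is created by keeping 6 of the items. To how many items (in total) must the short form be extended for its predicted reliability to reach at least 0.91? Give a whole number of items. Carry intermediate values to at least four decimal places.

28

First, r for the 6-item form: n = 6/15 = 0.4000, so r_6 = 0.4000·0.847/(1 + (0.4000 − 1)·0.847) = 0.6889
Length factor from the short form to reach 0.91: n' = 0.91(1 − 0.6889) / [0.6889(1 − 0.91)] ≈ 4.5661
Total items = 4.5661 × 6 = 27.40, rounded up to 28.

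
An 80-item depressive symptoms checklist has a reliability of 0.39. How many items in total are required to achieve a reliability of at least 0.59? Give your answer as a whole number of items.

n = 0.59 × (1 − 0.39) / [ 0.39 × (1 − 0.59) ]
  = 0.3599 / 0.1599 = 2.2508
2.2508 × 80 = 180.06 → 181 items

181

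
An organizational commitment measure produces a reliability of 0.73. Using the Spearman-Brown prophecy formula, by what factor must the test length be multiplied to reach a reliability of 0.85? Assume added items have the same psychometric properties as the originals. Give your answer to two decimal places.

n = 0.85 × (1 − 0.73) / [ 0.73 × (1 − 0.85) ]
n = 0.2295 / 0.1095 ≈ 2.0959

2.10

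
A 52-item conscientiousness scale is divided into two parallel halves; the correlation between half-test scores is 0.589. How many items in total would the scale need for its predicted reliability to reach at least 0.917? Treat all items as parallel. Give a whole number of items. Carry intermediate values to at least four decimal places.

201

r_full = 2(0.589)/(1 + 0.589) = 0.7413
n = r_tgt(1 − r_full) / [r_full(1 − r_tgt)] = 0.917 × 0.2587 / (0.7413 × 0.083) ≈ 3.8556
Items = 3.8556 × 52 ≈ 200.49 → 201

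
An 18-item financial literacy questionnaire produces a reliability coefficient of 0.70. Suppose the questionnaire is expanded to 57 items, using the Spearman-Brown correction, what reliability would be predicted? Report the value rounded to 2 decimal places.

0.88

The new length is 57/18 = 3.1667 times the old.
By Spearman-Brown, r_new = n r / (1 + (n − 1) r).
r_new = 3.1667·0.70 / [1 + (3.1667 − 1)·0.70]
r_new = 2.2167 / 2.5167 ≈ 0.8808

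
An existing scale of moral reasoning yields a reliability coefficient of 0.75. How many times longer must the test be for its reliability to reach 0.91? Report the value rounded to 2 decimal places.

Spearman-Brown solved for the length factor n:
n = r*(1 − r) / [ r (1 − r*) ]
n = 0.91 × (1 − 0.75) / [ 0.75 × (1 − 0.91) ]
  = 0.2275 / 0.0675 = 3.3704

3.37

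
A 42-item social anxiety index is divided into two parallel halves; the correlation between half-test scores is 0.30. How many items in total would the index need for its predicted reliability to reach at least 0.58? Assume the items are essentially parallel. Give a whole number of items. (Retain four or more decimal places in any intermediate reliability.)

68

Corrected full-test reliability: r_full = 2 × 0.30 / (1 + 0.30) ≈ 0.4615
Solve Spearman-Brown for n: n = 0.58(1 − 0.4615) / [0.4615(1 − 0.58)] = 1.6114
Required items = 1.6114 × 42 = 67.68, so 68 items.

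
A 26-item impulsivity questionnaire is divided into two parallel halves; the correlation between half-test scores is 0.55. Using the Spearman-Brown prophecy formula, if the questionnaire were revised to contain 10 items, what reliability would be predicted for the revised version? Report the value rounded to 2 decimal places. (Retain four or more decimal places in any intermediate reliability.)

First correct the split-half correlation to full-test reliability: r_full = 2 × 0.55 / (1 + 0.55) ≈ 0.7097
Length factor from 26 to 10 items: n = 10/26 = 0.3846
r_new = n·r_full / (1 + (n − 1)·r_full) = 0.2730 / 0.5633 ≈ 0.4846

0.48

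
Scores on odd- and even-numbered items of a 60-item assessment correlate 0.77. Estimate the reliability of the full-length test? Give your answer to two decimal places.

0.87

r_full = 2r_hh / (1 + r_hh) = 2 × 0.77 / (1 + 0.77)
       = 1.5400 / 1.7700 = 0.8701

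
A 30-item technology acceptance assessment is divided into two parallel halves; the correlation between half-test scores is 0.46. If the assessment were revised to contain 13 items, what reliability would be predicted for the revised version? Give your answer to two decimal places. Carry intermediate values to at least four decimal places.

Spearman-Brown correction (n = 2): r_full = 2·0.46/(1 + 0.46) = 0.6301
Length factor from 30 to 13 items: n = 13/30 = 0.4333
r_new = n·r_full / (1 + (n − 1)·r_full) = 0.2730 / 0.6429 ≈ 0.4246

0.42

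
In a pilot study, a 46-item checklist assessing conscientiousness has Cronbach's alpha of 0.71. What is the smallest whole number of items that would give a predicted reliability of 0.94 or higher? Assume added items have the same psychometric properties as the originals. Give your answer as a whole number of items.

n = 0.94(1 − 0.71) / [0.71(1 − 0.94)]
n = 0.2726 / 0.0426 ≈ 6.3991
So the test needs 6.3991 × 46 ≈ 294.36 items; rounding up, 295.

295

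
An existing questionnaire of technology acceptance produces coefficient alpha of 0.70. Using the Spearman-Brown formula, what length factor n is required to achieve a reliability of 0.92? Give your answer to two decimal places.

n = [0.92 × 0.30] / [0.70 × 0.08]
n = 0.2760 / 0.0560 ≈ 4.9286

4.93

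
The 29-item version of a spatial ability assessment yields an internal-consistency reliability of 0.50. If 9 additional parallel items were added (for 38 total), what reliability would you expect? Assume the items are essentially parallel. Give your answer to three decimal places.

Length ratio n = 38/29 = 1.3103
By Spearman-Brown, r_new = n r / (1 + (n − 1) r).
r_new = 1.3103·0.50 / [1 + (1.3103 − 1)·0.50]
     = 0.6552 / 1.1551 = 0.5672

0.567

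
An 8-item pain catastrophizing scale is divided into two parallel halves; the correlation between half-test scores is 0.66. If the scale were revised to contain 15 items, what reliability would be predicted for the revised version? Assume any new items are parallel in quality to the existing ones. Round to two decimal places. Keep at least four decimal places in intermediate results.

First correct the split-half correlation to full-test reliability: r_full = 2 × 0.66 / (1 + 0.66) ≈ 0.7952
Length factor from 8 to 15 items: n = 15/8 = 1.8750
r_new = n·r_full / (1 + (n − 1)·r_full) = 1.4910 / 1.6958 ≈ 0.8792

0.88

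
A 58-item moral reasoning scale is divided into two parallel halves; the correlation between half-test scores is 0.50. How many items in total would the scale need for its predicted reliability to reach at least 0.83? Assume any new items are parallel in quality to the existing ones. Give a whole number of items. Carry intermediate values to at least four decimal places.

Corrected full-test reliability: r_full = 2 × 0.50 / (1 + 0.50) ≈ 0.6667
n = r_tgt(1 − r_full) / [r_full(1 − r_tgt)] = 0.83 × 0.3333 / (0.6667 × 0.17) ≈ 2.4408
Items = 2.4408 × 58 ≈ 141.57 → 142

142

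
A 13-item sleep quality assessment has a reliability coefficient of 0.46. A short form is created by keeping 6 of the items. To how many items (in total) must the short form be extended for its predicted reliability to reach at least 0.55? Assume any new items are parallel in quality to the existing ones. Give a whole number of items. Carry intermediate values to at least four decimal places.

19

First, r for the 6-item form: n = 6/13 = 0.4615, so r_6 = 0.4615·0.46/(1 + (0.4615 − 1)·0.46) = 0.2822
Then solve for n' with r_old = 0.2822, r_target = 0.55: n' = 0.55(1 − 0.2822)/[0.2822(1 − 0.55)] = 3.1088
Items = 3.1088 × 6 ≈ 18.65 → 19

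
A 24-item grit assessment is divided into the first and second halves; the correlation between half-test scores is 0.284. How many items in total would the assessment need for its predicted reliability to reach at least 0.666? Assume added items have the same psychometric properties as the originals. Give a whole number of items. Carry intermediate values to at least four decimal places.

Corrected full-test reliability: r_full = 2 × 0.284 / (1 + 0.284) ≈ 0.4424
Solve Spearman-Brown for n: n = 0.666(1 − 0.4424) / [0.4424(1 − 0.666)] = 2.5132
Items = 2.5132 × 24 ≈ 60.32 → 61

61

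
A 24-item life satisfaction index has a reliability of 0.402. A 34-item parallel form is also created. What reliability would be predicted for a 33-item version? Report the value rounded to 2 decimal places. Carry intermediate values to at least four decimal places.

Only the ratio of lengths matters: n = 33/24 = 1.3750
r_{33} = n·r / (1 + (n − 1)·r) = 0.5528 / 1.1507 ≈ 0.4804

0.48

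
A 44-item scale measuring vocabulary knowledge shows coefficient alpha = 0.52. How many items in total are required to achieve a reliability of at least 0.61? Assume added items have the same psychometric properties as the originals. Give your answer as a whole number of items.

64

Invert Spearman-Brown to solve for n:
n = r*(1 − r) / [ r (1 − r*) ]
n = 0.61(1 − 0.52) / [0.52(1 − 0.61)]
n = 0.2928 / 0.2028 ≈ 1.4438
Items needed = n × 44 = 1.4438 × 44 ≈ 63.53 → round up to 64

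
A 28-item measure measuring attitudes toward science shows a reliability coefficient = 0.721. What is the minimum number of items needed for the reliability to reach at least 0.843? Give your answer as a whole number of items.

59

Rearranging the Spearman-Brown formula for n,
n = r_target (1 − r_old) / [ r_old (1 − r_target) ]
n = 0.843 × (1 − 0.721) / [ 0.721 × (1 − 0.843) ]
  = 0.235197 / 0.113197 = 2.0778
Items needed = n × 28 = 2.0778 × 28 ≈ 58.18 → round up to 59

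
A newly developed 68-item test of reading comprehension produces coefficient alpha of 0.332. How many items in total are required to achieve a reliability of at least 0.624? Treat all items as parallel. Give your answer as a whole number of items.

228

Invert Spearman-Brown to solve for n:
n = r_target (1 − r_old) / [ r_old (1 − r_target) ]
n = [0.624 × 0.668] / [0.332 × 0.376]
  = 0.416832 / 0.124832 = 3.3391
3.3391 × 68 = 227.06 → 228 items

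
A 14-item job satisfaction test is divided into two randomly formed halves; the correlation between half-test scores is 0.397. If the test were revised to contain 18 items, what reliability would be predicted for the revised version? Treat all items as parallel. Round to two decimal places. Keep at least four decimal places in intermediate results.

0.63

Spearman-Brown correction (n = 2): r_full = 2·0.397/(1 + 0.397) = 0.5684
Length factor from 14 to 18 items: n = 18/14 = 1.2857
r_new = n·r_full / (1 + (n − 1)·r_full) = 0.7308 / 1.1624 ≈ 0.6287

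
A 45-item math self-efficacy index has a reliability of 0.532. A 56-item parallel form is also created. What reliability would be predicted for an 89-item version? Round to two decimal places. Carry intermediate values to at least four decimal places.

The 56-item form is not needed; work directly from the 45-item form with n = 89/45 = 1.9778.
r_{89} = n·r / (1 + (n − 1)·r) = 1.0522 / 1.5202 ≈ 0.6921

0.69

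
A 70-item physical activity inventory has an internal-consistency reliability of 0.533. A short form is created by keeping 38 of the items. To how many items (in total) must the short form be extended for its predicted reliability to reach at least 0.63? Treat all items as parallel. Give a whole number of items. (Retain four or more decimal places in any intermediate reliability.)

105

Short-form reliability: n = 38/70 = 0.5429; r_38 = n·r/(1+(n−1)r) ≈ 0.3826
Length factor from the short form to reach 0.63: n' = 0.63(1 − 0.3826) / [0.3826(1 − 0.63)] ≈ 2.7476
Total items = 2.7476 × 38 = 104.41, rounded up to 105.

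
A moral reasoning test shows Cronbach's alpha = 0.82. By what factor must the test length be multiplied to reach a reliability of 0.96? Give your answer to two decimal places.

Rearranging the Spearman-Brown formula for n,
n = r_target (1 − r_old) / [ r_old (1 − r_target) ]
n = 0.96(1 − 0.82) / [0.82(1 − 0.96)]
n = 0.1728 / 0.0328 ≈ 5.2683

5.27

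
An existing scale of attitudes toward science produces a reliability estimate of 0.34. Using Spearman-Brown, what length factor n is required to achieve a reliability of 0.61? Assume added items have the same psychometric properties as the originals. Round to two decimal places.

Rearranging the Spearman-Brown formula for n,
n = r_target (1 − r_old) / [ r_old (1 − r_target) ]
n = 0.61 × (1 − 0.34) / [ 0.34 × (1 − 0.61) ]
  = 0.4026 / 0.1326 = 3.0362

3.04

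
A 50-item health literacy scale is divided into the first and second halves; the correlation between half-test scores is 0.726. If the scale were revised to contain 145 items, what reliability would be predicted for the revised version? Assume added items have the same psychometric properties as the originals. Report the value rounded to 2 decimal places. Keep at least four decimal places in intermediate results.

0.94

First correct the split-half correlation to full-test reliability: r_full = 2 × 0.726 / (1 + 0.726) ≈ 0.8413
Then adjust to 145 items: n = 145/50 = 2.9000
r_new = n·r_full / (1 + (n − 1)·r_full) = 2.4398 / 2.5985 ≈ 0.9389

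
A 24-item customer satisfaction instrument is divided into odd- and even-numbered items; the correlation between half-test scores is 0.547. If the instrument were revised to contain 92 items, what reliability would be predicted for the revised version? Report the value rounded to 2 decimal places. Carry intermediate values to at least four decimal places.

Spearman-Brown correction (n = 2): r_full = 2·0.547/(1 + 0.547) = 0.7072
Length factor from 24 to 92 items: n = 92/24 = 3.8333
r_new = n·r_full / (1 + (n − 1)·r_full) = 2.7109 / 3.0037 ≈ 0.9025

0.90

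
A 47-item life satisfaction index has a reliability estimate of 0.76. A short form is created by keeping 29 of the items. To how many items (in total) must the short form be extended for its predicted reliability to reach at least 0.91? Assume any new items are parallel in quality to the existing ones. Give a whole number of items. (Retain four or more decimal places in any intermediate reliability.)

First, r for the 29-item form: n = 29/47 = 0.6170, so r_29 = 0.6170·0.76/(1 + (0.6170 − 1)·0.76) = 0.6615
Then solve for n' with r_old = 0.6615, r_target = 0.91: n' = 0.91(1 − 0.6615)/[0.6615(1 − 0.91)] = 5.1740
Total items = 5.1740 × 29 = 150.05, rounded up to 151.

151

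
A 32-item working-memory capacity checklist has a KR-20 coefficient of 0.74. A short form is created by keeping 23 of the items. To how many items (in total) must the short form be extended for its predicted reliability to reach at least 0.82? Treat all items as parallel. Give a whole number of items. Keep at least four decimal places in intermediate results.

52

Short-form reliability: n = 23/32 = 0.7188; r_23 = n·r/(1+(n−1)r) ≈ 0.6717
Length factor from the short form to reach 0.82: n' = 0.82(1 − 0.6717) / [0.6717(1 − 0.82)] ≈ 2.2266
Items = 2.2266 × 23 ≈ 51.21 → 52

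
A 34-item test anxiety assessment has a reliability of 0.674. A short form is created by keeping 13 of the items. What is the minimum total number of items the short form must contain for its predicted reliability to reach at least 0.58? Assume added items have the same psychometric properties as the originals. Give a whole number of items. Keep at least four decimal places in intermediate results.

Short-form reliability: n = 13/34 = 0.3824; r_13 = n·r/(1+(n−1)r) ≈ 0.4415
Length factor from the short form to reach 0.58: n' = 0.58(1 − 0.4415) / [0.4415(1 − 0.58)] ≈ 1.7469
Total items = 1.7469 × 13 = 22.71, rounded up to 23.

23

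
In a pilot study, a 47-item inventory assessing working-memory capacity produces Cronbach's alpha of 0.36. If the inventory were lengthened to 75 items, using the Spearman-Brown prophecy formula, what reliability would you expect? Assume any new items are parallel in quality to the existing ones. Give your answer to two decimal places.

0.47

The new length is 75/47 = 1.5957 times the old.
Apply the Spearman-Brown prophecy formula, r' = nr / [1 + (n − 1)r]:
r_new = (1.5957 × 0.36) / (1 + (1.5957 − 1) × 0.36)
r_new = 0.5745 / 1.2145 ≈ 0.4730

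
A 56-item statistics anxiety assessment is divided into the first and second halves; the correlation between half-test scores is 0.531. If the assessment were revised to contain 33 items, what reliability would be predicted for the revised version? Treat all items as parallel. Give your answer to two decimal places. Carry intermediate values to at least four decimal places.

0.57

First correct the split-half correlation to full-test reliability: r_full = 2 × 0.531 / (1 + 0.531) ≈ 0.6937
Then adjust to 33 items: n = 33/56 = 0.5893
r_new = n·r_full / (1 + (n − 1)·r_full) = 0.4088 / 0.7151 ≈ 0.5717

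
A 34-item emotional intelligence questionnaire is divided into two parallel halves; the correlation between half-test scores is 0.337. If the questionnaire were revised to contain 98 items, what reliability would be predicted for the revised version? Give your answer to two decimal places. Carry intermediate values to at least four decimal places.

Spearman-Brown correction (n = 2): r_full = 2·0.337/(1 + 0.337) = 0.5041
Then adjust to 98 items: n = 98/34 = 2.8824
r_new = n·r_full / (1 + (n − 1)·r_full) = 1.4530 / 1.9489 ≈ 0.7455

0.75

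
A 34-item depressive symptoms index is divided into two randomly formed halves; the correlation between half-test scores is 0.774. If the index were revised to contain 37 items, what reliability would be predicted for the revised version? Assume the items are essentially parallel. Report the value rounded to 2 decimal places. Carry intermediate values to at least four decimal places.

0.88

Spearman-Brown correction (n = 2): r_full = 2·0.774/(1 + 0.774) = 0.8726
Then adjust to 37 items: n = 37/34 = 1.0882
r_new = n·r_full / (1 + (n − 1)·r_full) = 0.9496 / 1.0770 ≈ 0.8817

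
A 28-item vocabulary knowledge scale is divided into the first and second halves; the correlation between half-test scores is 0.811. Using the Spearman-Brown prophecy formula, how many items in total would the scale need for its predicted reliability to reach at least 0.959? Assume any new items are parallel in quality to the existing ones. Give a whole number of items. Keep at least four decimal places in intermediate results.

77

r_full = 2(0.811)/(1 + 0.811) = 0.8956
n = r_tgt(1 − r_full) / [r_full(1 − r_tgt)] = 0.959 × 0.1044 / (0.8956 × 0.041) ≈ 2.7266
Required items = 2.7266 × 28 = 76.34, so 77 items.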